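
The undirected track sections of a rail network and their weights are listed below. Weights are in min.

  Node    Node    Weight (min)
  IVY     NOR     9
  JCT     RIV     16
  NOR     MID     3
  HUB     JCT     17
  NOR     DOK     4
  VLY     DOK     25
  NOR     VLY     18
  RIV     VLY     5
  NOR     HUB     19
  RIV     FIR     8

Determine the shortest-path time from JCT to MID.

Compare a few routes:
JCT → HUB → NOR → MID: 17+19+3 = 39
JCT → RIV → VLY → NOR → MID: 16+5+18+3 = 42
Cheapest is JCT → HUB → NOR → MID at 39 min.

39 min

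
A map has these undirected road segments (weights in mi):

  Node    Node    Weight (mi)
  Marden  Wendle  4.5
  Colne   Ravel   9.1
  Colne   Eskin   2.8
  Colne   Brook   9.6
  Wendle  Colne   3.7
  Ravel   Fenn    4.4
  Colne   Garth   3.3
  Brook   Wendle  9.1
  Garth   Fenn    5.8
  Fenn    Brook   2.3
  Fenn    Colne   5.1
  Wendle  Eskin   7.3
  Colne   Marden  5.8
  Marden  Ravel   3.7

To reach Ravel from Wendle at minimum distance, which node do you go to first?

Marden

Candidate routes:
Wendle → Colne → Ravel: 3.7+9.1 = 12.8
Wendle → Marden → Ravel: 4.5+3.7 = 8.2
Cheapest is Wendle → Marden → Ravel at 8.2 mi.
So from Wendle the first move is to Marden.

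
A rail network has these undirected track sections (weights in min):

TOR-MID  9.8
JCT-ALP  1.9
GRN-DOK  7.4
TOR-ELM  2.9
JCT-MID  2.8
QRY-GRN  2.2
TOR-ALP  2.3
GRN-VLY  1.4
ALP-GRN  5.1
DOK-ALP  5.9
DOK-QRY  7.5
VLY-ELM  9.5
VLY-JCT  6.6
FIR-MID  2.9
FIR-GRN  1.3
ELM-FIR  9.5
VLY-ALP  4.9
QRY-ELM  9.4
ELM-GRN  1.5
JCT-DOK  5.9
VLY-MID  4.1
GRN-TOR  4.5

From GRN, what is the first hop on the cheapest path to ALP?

Compare a few routes:
GRN - ELM - TOR - ALP: 1.5+2.9+2.3 = 6.7
GRN - VLY - ALP: 1.4+4.9 = 6.3
GRN - ALP: 5.1 = 5.1
GRN - TOR - ALP: 4.5+2.3 = 6.8
The minimum is 5.1 min via GRN - ALP.
So from GRN the first move is to ALP.

ALP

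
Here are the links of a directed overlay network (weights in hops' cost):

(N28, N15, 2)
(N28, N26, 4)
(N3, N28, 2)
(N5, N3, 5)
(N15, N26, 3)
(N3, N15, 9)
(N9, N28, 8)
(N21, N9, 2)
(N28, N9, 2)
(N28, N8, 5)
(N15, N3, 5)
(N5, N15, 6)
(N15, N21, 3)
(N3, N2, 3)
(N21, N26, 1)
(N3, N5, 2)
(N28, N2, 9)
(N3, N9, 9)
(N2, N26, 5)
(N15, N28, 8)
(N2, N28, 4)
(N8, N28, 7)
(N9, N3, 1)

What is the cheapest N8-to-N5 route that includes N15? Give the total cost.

16 hops' cost

Shortest N8→N15: N8 → N28 → N15 = 9
Shortest N15→N5: N15 → N3 → N5 = 7
Total via N15: 9 + 7 = 16 hops' cost.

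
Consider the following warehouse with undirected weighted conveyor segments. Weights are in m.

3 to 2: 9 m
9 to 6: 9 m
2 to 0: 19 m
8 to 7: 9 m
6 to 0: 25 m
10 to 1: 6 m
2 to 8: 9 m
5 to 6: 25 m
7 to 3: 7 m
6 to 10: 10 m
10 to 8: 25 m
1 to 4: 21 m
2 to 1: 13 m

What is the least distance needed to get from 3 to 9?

47 m

Enumerating some paths:
3 → 7 → 8 → 10 → 6 → 9: 7+9+25+10+9 = 60
3 → 2 → 8 → 10 → 6 → 9: 9+9+25+10+9 = 62
3 → 2 → 1 → 10 → 6 → 9: 9+13+6+10+9 = 47
3 → 2 → 0 → 6 → 9: 9+19+25+9 = 62
The minimum is 47 m via 3 → 2 → 1 → 10 → 6 → 9.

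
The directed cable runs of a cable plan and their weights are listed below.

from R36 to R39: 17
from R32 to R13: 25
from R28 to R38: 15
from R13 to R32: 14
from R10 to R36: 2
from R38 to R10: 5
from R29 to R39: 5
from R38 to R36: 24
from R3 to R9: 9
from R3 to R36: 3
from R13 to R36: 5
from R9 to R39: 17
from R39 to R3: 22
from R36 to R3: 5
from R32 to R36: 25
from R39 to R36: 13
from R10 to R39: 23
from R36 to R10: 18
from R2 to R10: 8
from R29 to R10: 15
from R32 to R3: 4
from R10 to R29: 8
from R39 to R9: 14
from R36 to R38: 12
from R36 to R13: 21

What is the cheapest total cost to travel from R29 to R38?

29

Settle nodes by increasing distance from R29:
R29: 0
R39: 5  (via R29)
R10: 15  (via R29)
R36: 17  (via R10)
R9: 19  (via R39)
R3: 22  (via R36)
R38: 29  (via R36)
Shortest route: R29 → R10 → R36 → R38 = 29.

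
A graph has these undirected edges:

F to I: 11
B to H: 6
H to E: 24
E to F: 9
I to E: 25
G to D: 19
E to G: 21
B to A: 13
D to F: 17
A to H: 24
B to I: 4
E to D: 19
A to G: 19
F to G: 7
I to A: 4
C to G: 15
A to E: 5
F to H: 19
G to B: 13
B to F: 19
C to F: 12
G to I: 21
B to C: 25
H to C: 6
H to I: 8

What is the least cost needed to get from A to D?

24

Enumerating some paths:
A → I → F → D: 4+11+17 = 32
A → E → D: 5+19 = 24
A → G → D: 19+19 = 38
A → E → F → D: 5+9+17 = 31
The minimum is 24 via A → E → D.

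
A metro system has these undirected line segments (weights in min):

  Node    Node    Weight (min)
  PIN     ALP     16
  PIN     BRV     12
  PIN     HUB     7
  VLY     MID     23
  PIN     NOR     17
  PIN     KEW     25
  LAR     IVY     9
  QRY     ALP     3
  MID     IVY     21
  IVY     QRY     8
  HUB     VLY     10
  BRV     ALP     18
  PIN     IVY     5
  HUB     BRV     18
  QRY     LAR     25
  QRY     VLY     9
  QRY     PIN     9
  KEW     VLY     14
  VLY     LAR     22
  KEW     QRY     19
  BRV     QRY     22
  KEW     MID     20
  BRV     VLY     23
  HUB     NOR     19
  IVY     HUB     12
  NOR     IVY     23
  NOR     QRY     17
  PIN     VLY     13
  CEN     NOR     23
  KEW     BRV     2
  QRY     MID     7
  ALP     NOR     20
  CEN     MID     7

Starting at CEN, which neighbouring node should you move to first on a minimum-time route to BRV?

MID

Enumerating some paths:
CEN → MID → QRY → KEW → BRV: 7+7+19+2 = 35
CEN → MID → KEW → BRV: 7+20+2 = 29
CEN → MID → QRY → ALP → BRV: 7+7+3+18 = 35
CEN → MID → QRY → PIN → BRV: 7+7+9+12 = 35
Cheapest is CEN → MID → KEW → BRV at 29 min.
So from CEN the first move is to MID.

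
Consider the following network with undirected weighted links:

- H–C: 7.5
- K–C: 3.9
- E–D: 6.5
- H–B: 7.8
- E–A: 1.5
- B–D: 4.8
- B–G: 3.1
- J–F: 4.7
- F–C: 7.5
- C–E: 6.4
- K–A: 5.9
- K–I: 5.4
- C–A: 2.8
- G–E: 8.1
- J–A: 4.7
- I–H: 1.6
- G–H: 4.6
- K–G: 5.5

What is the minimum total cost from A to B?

12.7

Enumerating some paths:
A–K–G–B: 5.9+5.5+3.1 = 14.5
A–E–D–B: 1.5+6.5+4.8 = 12.8
A–E–G–B: 1.5+8.1+3.1 = 12.7
The minimum is 12.7 via A–E–G–B.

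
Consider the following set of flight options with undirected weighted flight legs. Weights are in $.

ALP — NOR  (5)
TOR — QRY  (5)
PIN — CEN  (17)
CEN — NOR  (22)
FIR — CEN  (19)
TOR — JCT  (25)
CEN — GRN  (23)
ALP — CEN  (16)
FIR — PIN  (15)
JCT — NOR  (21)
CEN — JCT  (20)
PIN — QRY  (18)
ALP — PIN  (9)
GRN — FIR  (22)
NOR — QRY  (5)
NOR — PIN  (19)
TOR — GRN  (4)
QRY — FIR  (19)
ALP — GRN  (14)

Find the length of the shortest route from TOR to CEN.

$27

Compare a few routes:
TOR → GRN → CEN: 4+23 = 27
TOR → QRY → NOR → ALP → CEN: 5+5+5+16 = 31
Cheapest is TOR → GRN → CEN at $27.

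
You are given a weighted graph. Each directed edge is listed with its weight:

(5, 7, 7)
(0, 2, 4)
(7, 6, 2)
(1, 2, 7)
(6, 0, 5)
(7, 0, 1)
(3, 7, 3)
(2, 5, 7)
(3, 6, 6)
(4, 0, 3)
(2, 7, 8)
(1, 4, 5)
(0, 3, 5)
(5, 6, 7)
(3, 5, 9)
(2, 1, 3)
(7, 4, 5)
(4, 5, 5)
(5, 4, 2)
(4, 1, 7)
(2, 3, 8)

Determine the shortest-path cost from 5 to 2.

9

Candidate routes:
5 - 6 - 0 - 2: 7+5+4 = 16
5 - 7 - 0 - 2: 7+1+4 = 12
5 - 4 - 0 - 2: 2+3+4 = 9
Cheapest is 5 - 4 - 0 - 2 at 9.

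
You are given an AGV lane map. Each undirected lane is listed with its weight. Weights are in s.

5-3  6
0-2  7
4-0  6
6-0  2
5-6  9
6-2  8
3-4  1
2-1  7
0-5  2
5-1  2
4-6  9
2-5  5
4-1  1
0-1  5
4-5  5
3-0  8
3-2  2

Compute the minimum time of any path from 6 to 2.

8 s

Shortest distances from 6:
6: 0
0: 2  (via 6)
5: 4  (via 0)
1: 6  (via 5)
4: 7  (via 1)
2: 8  (via 6)
Shortest route: 6 → 2 = 8 s.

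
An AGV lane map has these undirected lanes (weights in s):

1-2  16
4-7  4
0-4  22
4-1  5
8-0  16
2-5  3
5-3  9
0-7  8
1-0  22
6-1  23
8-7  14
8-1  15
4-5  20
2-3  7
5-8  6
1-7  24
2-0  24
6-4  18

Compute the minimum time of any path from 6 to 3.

46 s

Running Dijkstra from 6:
6: 0
4: 18  (via 6)
7: 22  (via 4)
1: 23  (via 6)
0: 30  (via 7)
8: 36  (via 7)
5: 38  (via 4)
2: 39  (via 1)
3: 46  (via 2)
Shortest route: 6–1–2–3 = 46 s.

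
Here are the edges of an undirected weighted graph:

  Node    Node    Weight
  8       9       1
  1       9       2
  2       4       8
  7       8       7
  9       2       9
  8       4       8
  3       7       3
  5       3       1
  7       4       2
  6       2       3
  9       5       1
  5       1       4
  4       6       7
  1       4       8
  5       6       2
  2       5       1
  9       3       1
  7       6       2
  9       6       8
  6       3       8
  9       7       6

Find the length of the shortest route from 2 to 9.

Shortest distances from 2:
2: 0
5: 1  (via 2)
3: 2  (via 5)
9: 2  (via 5)
Shortest route: 2–5–9 = 2.

2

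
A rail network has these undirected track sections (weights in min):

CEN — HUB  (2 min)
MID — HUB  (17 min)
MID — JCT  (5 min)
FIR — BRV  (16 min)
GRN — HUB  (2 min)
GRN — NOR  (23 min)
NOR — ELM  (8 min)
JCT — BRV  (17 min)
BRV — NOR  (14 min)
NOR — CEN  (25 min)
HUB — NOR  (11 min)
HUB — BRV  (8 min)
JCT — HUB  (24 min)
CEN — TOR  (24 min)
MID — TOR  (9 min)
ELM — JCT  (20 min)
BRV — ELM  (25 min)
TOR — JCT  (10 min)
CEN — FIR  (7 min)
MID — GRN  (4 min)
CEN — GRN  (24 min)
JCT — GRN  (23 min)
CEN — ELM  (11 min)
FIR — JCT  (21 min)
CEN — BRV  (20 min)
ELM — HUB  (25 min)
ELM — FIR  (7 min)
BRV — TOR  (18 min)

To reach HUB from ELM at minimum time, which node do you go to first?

CEN

Candidate routes:
ELM → CEN → HUB: 11+2 = 13
ELM → FIR → CEN → HUB: 7+7+2 = 16
ELM → HUB: 25 = 25
ELM → NOR → HUB: 8+11 = 19
The minimum is 13 min via ELM → CEN → HUB.
So from ELM the first move is to CEN.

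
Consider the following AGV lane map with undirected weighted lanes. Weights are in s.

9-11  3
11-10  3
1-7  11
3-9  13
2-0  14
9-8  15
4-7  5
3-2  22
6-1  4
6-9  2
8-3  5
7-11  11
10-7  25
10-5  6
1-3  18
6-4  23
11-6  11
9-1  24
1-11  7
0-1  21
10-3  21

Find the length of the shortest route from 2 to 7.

Shortest distances from 2:
2: 0
0: 14  (via 2)
3: 22  (via 2)
8: 27  (via 3)
1: 35  (via 0)
9: 35  (via 3)
6: 37  (via 9)
11: 38  (via 9)
10: 41  (via 11)
7: 46  (via 1)
Shortest route: 2 → 0 → 1 → 7 = 46 s.

46 s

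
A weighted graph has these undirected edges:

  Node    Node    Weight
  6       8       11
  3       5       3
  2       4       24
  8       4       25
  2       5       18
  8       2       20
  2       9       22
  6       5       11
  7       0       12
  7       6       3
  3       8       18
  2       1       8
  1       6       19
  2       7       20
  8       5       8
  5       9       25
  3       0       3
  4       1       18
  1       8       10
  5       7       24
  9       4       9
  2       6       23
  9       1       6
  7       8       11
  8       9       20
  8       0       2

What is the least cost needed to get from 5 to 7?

14

Enumerating some paths:
5–6–7: 11+3 = 14
5–8–7: 8+11 = 19
5–3–0–7: 3+3+12 = 18
The minimum is 14 via 5–6–7.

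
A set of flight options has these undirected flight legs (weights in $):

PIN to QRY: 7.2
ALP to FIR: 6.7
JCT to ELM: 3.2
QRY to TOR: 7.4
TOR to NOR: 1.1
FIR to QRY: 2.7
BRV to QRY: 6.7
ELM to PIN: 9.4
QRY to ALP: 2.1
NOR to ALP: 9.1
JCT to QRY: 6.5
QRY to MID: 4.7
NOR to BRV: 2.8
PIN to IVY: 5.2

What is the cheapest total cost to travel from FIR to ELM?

$12.4

Candidate routes:
FIR → QRY → PIN → ELM: 2.7+7.2+9.4 = 19.3
FIR → QRY → JCT → ELM: 2.7+6.5+3.2 = 12.4
FIR → ALP → QRY → JCT → ELM: 6.7+2.1+6.5+3.2 = 18.5
The minimum is $12.4 via FIR → QRY → JCT → ELM.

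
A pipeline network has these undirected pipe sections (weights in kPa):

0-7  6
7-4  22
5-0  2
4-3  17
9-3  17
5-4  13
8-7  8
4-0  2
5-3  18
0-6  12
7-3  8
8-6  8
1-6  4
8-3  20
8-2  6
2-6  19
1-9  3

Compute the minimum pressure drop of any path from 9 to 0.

Settle nodes by increasing distance from 9:
9: 0
1: 3  (via 9)
6: 7  (via 1)
8: 15  (via 6)
3: 17  (via 9)
0: 19  (via 6)
Shortest route: 9–1–6–0 = 19 kPa.

19 kPa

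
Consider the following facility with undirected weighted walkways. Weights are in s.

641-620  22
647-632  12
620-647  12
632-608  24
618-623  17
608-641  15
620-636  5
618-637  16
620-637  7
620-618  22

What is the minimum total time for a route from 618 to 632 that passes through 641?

Best 618 to 641: 618 → 620 → 641 costing 44
Best 641 to 632: 641 → 608 → 632 costing 39
Total via 641: 44 + 39 = 83 s.

83 s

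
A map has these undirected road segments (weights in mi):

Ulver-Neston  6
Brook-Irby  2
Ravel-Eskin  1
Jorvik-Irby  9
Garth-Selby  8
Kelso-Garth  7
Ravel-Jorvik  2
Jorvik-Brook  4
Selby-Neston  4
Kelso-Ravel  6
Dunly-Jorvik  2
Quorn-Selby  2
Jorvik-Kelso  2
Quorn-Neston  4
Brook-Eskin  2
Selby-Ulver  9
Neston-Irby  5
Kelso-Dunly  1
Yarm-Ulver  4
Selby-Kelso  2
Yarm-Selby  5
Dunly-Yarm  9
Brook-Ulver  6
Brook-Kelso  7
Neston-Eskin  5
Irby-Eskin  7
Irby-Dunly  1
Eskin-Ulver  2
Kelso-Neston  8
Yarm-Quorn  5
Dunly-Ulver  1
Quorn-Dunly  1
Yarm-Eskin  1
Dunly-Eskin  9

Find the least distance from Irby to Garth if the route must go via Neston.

Best Irby to Neston: Irby → Neston costing 5
Shortest Neston→Garth: Neston → Selby → Garth = 12
Total via Neston: 5 + 12 = 17 mi.

17 mi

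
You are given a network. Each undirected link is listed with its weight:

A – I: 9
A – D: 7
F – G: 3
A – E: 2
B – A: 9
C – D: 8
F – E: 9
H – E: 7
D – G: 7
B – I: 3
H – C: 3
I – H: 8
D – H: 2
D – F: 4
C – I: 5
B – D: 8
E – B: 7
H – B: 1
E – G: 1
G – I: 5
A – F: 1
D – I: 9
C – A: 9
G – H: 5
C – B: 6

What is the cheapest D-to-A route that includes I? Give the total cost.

14

Best D to I: D–H–B–I costing 6
Best I to A: I–G–E–A costing 8
Total via I: 6 + 8 = 14.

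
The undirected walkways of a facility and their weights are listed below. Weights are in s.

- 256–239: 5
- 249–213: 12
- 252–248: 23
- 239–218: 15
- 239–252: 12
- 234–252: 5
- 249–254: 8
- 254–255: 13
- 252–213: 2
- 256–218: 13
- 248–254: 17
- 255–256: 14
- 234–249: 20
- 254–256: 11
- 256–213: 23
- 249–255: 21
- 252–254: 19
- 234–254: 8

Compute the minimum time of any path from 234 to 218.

Running Dijkstra from 234:
234: 0
252: 5  (via 234)
213: 7  (via 252)
254: 8  (via 234)
249: 16  (via 254)
239: 17  (via 252)
256: 19  (via 254)
255: 21  (via 254)
248: 25  (via 254)
218: 32  (via 239)
Shortest route: 234 → 252 → 239 → 218 = 32 s.

32 s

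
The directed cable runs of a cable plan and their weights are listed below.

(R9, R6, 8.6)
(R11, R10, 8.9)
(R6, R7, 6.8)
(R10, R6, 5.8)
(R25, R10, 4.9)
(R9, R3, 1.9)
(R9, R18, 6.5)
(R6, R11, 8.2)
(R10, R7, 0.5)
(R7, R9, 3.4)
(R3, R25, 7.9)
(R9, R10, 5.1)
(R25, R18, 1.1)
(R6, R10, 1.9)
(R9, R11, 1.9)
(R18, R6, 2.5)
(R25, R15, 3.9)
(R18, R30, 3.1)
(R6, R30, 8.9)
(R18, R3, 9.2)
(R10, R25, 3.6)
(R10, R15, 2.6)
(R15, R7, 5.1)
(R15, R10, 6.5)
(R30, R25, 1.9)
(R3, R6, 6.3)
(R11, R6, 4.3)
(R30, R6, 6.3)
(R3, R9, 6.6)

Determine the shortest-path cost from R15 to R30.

Enumerating some paths:
R15 - R7 - R9 - R18 - R30: 5.1+3.4+6.5+3.1 = 18.1
R15 - R10 - R7 - R9 - R18 - R30: 6.5+0.5+3.4+6.5+3.1 = 20
R15 - R10 - R6 - R30: 6.5+5.8+8.9 = 21.2
R15 - R10 - R25 - R18 - R30: 6.5+3.6+1.1+3.1 = 14.3
Cheapest is R15 - R10 - R25 - R18 - R30 at 14.3.

14.3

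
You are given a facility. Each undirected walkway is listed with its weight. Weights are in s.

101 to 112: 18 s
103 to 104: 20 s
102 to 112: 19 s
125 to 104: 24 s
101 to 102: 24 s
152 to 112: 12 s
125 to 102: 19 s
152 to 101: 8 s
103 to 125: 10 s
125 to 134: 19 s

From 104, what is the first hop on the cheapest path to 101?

125

Enumerating some paths:
104 → 103 → 125 → 102 → 101: 20+10+19+24 = 73
104 → 125 → 102 → 101: 24+19+24 = 67
104 → 125 → 102 → 112 → 101: 24+19+19+18 = 80
104 → 125 → 102 → 112 → 152 → 101: 24+19+19+12+8 = 82
The minimum is 67 s via 104 → 125 → 102 → 101.
So from 104 the first move is to 125.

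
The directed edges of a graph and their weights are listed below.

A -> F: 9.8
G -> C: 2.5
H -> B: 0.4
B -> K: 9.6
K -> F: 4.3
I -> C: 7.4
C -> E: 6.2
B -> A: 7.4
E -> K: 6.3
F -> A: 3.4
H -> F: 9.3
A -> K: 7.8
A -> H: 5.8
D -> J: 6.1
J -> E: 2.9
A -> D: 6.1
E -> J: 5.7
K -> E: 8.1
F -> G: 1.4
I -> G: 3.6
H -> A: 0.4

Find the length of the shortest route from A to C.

13.7

Enumerating some paths:
A → F → G → C: 9.8+1.4+2.5 = 13.7
A → K → F → G → C: 7.8+4.3+1.4+2.5 = 16
The minimum is 13.7 via A → F → G → C.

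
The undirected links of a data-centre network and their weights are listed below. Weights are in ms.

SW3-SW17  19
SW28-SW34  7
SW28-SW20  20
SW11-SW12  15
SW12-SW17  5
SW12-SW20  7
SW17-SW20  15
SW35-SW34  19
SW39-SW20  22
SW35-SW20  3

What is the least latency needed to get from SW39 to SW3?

Shortest distances from SW39:
SW39: 0
SW20: 22  (via SW39)
SW35: 25  (via SW20)
SW12: 29  (via SW20)
SW17: 34  (via SW12)
SW28: 42  (via SW20)
SW11: 44  (via SW12)
SW34: 44  (via SW35)
SW3: 53  (via SW17)
Shortest route: SW39 → SW20 → SW12 → SW17 → SW3 = 53 ms.

53 ms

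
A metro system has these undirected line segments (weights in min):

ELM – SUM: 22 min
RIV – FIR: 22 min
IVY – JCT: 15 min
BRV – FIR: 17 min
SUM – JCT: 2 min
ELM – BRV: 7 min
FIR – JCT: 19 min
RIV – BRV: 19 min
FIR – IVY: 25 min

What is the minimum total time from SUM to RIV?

43 min

Compare a few routes:
SUM → ELM → BRV → RIV: 22+7+19 = 48
SUM → JCT → FIR → RIV: 2+19+22 = 43
SUM → JCT → FIR → BRV → RIV: 2+19+17+19 = 57
The minimum is 43 min via SUM → JCT → FIR → RIV.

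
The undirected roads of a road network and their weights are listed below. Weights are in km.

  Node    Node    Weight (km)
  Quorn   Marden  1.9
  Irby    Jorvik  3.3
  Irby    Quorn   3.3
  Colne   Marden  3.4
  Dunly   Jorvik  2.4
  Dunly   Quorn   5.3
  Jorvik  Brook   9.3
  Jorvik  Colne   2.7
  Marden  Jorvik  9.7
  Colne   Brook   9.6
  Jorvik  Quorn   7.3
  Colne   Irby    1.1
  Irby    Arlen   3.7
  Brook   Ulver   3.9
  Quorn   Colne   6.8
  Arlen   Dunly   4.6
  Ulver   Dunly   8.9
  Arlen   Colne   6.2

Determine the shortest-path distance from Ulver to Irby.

Enumerating some paths:
Ulver–Brook–Jorvik–Colne–Irby: 3.9+9.3+2.7+1.1 = 17
Ulver–Brook–Jorvik–Irby: 3.9+9.3+3.3 = 16.5
Ulver–Dunly–Jorvik–Irby: 8.9+2.4+3.3 = 14.6
Ulver–Dunly–Jorvik–Colne–Irby: 8.9+2.4+2.7+1.1 = 15.1
The minimum is 14.6 km via Ulver–Dunly–Jorvik–Irby.

14.6 km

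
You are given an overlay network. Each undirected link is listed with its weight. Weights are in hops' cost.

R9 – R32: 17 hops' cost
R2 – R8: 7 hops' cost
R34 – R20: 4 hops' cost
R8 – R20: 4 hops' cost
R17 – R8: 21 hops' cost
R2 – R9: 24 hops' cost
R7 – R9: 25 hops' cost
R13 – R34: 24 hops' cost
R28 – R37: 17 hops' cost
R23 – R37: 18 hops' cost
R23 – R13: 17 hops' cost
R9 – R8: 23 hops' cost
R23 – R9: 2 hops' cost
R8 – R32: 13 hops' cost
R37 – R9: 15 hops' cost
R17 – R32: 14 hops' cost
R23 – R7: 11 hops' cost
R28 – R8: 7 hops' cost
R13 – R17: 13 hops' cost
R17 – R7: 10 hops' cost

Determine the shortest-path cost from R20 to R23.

Shortest distances from R20:
R20: 0
R34: 4  (via R20)
R8: 4  (via R20)
R2: 11  (via R8)
R28: 11  (via R8)
R32: 17  (via R8)
R17: 25  (via R8)
R9: 27  (via R8)
R13: 28  (via R34)
R37: 28  (via R28)
R23: 29  (via R9)
Shortest route: R20–R8–R9–R23 = 29 hops' cost.

29 hops' cost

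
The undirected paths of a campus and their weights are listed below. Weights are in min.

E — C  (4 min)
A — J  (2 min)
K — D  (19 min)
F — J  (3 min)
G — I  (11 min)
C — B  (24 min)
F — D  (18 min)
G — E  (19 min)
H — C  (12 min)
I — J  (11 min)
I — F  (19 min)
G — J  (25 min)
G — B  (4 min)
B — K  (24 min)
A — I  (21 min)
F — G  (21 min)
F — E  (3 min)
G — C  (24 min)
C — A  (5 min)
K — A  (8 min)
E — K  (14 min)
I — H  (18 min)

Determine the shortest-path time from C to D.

Compare a few routes:
C → A → J → F → D: 5+2+3+18 = 28
C → E → F → D: 4+3+18 = 25
Cheapest is C → E → F → D at 25 min.

25 min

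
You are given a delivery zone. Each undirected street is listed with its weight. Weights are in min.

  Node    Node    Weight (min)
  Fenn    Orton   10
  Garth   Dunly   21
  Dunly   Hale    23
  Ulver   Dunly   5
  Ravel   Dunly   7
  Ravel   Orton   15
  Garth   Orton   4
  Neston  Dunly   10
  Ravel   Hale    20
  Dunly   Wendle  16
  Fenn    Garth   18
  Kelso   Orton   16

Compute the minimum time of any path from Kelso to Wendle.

Compare a few routes:
Kelso–Orton–Ravel–Dunly–Wendle: 16+15+7+16 = 54
Kelso–Orton–Garth–Dunly–Wendle: 16+4+21+16 = 57
The minimum is 54 min via Kelso–Orton–Ravel–Dunly–Wendle.

54 min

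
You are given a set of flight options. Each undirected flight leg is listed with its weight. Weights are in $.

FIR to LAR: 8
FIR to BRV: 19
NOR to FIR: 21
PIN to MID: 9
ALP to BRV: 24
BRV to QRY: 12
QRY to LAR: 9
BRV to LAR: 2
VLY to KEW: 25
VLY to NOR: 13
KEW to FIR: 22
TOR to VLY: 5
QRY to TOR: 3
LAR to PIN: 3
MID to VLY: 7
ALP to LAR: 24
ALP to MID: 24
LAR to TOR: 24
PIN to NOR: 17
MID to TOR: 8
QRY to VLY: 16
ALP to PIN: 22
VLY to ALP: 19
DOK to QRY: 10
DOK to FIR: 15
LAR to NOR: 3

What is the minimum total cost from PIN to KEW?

$33

Shortest distances from PIN:
PIN: 0
LAR: 3  (via PIN)
BRV: 5  (via LAR)
NOR: 6  (via LAR)
MID: 9  (via PIN)
FIR: 11  (via LAR)
QRY: 12  (via LAR)
TOR: 15  (via QRY)
VLY: 16  (via MID)
ALP: 22  (via PIN)
DOK: 22  (via QRY)
KEW: 33  (via FIR)
Shortest route: PIN–LAR–FIR–KEW = $33.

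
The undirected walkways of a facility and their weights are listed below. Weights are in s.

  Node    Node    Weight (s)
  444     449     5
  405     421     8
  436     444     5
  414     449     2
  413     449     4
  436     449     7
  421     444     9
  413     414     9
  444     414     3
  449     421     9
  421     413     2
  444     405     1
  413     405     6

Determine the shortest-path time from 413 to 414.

6 s

Enumerating some paths:
413–414: 9 = 9
413–449–414: 4+2 = 6
Cheapest is 413–449–414 at 6 s.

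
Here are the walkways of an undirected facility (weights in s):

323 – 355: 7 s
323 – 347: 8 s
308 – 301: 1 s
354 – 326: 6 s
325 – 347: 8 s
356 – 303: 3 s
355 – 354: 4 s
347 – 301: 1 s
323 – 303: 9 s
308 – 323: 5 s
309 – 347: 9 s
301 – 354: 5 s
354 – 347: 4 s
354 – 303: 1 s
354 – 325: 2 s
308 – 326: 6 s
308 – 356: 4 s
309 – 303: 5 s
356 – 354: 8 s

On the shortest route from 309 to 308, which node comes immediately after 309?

347

Enumerating some paths:
309 - 303 - 356 - 308: 5+3+4 = 12
309 - 303 - 354 - 301 - 308: 5+1+5+1 = 12
309 - 303 - 354 - 347 - 301 - 308: 5+1+4+1+1 = 12
309 - 347 - 301 - 308: 9+1+1 = 11
Cheapest is 309 - 347 - 301 - 308 at 11 s.
So from 309 the first move is to 347.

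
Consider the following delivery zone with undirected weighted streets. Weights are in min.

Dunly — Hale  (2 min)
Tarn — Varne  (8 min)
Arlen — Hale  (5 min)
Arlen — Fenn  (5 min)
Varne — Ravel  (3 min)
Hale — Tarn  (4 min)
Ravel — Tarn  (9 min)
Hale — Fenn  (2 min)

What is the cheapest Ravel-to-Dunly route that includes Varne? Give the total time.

Best Ravel to Varne: Ravel → Varne costing 3
Best Varne to Dunly: Varne → Tarn → Hale → Dunly costing 14
Total via Varne: 3 + 14 = 17 min.

17 min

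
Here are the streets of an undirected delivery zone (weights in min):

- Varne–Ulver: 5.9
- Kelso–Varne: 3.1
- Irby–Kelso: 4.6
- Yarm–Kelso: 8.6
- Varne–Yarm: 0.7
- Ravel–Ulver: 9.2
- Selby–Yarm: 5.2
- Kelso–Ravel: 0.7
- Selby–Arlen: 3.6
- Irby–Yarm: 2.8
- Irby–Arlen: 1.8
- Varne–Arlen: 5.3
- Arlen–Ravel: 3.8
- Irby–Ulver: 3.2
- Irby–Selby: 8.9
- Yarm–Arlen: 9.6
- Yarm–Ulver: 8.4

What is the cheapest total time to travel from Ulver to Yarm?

Candidate routes:
Ulver - Yarm: 8.4 = 8.4
Ulver - Irby - Yarm: 3.2+2.8 = 6
Ulver - Varne - Yarm: 5.9+0.7 = 6.6
The minimum is 6 min via Ulver - Irby - Yarm.

6 min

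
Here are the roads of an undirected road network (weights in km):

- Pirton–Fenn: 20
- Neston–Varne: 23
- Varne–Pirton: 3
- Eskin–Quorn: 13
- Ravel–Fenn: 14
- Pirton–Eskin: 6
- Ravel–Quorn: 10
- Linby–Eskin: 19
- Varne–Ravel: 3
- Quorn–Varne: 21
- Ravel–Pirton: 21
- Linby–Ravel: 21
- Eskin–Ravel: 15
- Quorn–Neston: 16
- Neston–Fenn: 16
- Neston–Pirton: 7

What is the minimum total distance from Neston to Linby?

32 km

Compare a few routes:
Neston - Pirton - Varne - Ravel - Linby: 7+3+3+21 = 34
Neston - Pirton - Eskin - Linby: 7+6+19 = 32
Cheapest is Neston - Pirton - Eskin - Linby at 32 km.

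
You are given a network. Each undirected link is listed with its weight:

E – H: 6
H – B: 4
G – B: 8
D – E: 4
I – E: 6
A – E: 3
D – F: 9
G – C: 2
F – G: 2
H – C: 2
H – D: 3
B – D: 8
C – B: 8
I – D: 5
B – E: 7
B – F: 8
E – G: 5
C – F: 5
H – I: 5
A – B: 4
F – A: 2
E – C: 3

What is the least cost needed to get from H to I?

5

Enumerating some paths:
H - C - E - I: 2+3+6 = 11
H - D - I: 3+5 = 8
H - I: 5 = 5
Cheapest is H - I at 5.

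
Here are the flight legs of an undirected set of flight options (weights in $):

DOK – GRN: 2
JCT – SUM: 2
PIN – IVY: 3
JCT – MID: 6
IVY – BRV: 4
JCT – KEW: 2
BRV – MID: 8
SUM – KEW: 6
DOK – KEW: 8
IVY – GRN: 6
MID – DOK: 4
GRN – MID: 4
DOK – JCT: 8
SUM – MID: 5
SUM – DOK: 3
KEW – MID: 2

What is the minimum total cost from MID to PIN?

Settle nodes by increasing distance from MID:
MID: 0
KEW: 2  (via MID)
JCT: 4  (via KEW)
GRN: 4  (via MID)
DOK: 4  (via MID)
SUM: 5  (via MID)
BRV: 8  (via MID)
IVY: 10  (via GRN)
PIN: 13  (via IVY)
Shortest route: MID–GRN–IVY–PIN = $13.

$13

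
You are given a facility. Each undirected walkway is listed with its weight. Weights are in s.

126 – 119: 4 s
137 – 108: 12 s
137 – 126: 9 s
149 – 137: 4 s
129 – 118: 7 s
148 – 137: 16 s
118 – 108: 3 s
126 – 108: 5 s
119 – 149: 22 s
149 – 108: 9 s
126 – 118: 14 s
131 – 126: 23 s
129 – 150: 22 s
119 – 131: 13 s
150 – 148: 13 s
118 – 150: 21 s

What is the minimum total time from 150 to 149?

33 s

Candidate routes:
150–129–118–108–149: 22+7+3+9 = 41
150–118–108–137–149: 21+3+12+4 = 40
150–118–108–149: 21+3+9 = 33
Cheapest is 150–118–108–149 at 33 s.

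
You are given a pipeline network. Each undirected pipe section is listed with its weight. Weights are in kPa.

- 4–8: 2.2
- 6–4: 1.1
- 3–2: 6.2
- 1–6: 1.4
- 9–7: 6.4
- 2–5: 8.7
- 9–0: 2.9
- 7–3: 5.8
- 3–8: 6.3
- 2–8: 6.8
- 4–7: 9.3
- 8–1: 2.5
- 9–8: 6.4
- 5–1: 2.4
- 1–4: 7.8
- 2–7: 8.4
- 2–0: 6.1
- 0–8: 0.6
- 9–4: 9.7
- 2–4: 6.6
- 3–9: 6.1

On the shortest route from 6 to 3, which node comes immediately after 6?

Compare a few routes:
6 - 4 - 8 - 3: 1.1+2.2+6.3 = 9.6
6 - 1 - 8 - 3: 1.4+2.5+6.3 = 10.2
6 - 4 - 8 - 0 - 9 - 3: 1.1+2.2+0.6+2.9+6.1 = 12.9
The minimum is 9.6 kPa via 6 - 4 - 8 - 3.
So from 6 the first move is to 4.

4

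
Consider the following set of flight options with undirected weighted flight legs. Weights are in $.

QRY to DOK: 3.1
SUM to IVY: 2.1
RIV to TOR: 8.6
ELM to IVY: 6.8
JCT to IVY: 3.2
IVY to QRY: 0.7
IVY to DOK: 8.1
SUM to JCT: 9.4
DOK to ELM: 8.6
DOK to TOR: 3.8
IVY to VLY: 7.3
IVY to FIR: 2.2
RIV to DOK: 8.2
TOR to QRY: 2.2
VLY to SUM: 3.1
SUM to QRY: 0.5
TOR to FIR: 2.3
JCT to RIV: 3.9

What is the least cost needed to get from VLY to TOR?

Compare a few routes:
VLY → SUM → IVY → QRY → TOR: 3.1+2.1+0.7+2.2 = 8.1
VLY → SUM → QRY → TOR: 3.1+0.5+2.2 = 5.8
Cheapest is VLY → SUM → QRY → TOR at $5.8.

$5.8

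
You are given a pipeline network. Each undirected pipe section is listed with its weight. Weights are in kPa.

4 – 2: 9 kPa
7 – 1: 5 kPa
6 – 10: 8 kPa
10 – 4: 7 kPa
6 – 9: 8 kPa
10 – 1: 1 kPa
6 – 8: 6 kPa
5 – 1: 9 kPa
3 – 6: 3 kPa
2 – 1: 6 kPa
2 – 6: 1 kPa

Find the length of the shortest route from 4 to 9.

Settle nodes by increasing distance from 4:
4: 0
10: 7  (via 4)
1: 8  (via 10)
2: 9  (via 4)
6: 10  (via 2)
3: 13  (via 6)
7: 13  (via 1)
8: 16  (via 6)
5: 17  (via 1)
9: 18  (via 6)
Shortest route: 4 → 2 → 6 → 9 = 18 kPa.

18 kPa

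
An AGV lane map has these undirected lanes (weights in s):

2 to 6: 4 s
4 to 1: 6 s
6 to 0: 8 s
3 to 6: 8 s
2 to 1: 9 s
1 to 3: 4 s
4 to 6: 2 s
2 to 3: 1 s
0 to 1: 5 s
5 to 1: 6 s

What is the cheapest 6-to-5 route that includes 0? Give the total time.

Best 6 to 0: 6 → 0 costing 8
Best 0 to 5: 0 → 1 → 5 costing 11
Total via 0: 8 + 11 = 19 s.

19 s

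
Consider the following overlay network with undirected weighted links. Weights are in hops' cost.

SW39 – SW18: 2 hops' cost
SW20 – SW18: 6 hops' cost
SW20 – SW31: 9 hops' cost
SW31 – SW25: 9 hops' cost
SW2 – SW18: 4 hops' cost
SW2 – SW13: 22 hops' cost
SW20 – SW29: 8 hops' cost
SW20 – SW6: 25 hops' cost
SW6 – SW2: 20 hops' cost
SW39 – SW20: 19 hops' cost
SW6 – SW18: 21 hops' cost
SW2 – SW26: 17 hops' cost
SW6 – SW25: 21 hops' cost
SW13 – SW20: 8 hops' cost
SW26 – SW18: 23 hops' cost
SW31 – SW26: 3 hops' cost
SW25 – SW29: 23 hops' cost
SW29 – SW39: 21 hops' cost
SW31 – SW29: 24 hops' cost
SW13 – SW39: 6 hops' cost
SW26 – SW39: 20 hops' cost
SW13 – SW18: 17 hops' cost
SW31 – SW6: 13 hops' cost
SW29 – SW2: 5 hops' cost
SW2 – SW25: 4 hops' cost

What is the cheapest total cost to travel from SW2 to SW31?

Candidate routes:
SW2 → SW18 → SW20 → SW31: 4+6+9 = 19
SW2 → SW26 → SW31: 17+3 = 20
SW2 → SW29 → SW20 → SW31: 5+8+9 = 22
SW2 → SW25 → SW31: 4+9 = 13
The minimum is 13 hops' cost via SW2 → SW25 → SW31.

13 hops' cost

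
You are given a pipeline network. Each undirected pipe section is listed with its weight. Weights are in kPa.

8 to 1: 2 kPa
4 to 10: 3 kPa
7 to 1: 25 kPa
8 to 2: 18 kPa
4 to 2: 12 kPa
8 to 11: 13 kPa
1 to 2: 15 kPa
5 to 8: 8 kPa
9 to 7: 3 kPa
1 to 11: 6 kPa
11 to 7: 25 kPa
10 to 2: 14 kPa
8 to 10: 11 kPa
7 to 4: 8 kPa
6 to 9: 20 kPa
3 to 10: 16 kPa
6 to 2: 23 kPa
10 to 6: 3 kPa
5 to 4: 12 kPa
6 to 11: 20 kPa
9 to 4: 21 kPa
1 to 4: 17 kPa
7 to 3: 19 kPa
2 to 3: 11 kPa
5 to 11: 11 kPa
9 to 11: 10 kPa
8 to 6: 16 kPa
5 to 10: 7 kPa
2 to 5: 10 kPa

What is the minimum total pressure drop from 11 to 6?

20 kPa

Shortest distances from 11:
11: 0
1: 6  (via 11)
8: 8  (via 1)
9: 10  (via 11)
5: 11  (via 11)
7: 13  (via 9)
10: 18  (via 5)
6: 20  (via 11)
Shortest route: 11–6 = 20 kPa.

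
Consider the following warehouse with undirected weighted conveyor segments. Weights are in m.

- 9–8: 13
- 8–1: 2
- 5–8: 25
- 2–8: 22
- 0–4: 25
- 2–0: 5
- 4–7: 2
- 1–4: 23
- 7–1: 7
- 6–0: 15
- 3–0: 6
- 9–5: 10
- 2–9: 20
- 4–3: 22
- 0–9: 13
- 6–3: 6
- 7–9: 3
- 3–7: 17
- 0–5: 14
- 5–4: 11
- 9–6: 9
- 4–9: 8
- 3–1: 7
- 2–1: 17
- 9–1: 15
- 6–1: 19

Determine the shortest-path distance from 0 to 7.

Candidate routes:
0 - 3 - 1 - 7: 6+7+7 = 20
0 - 9 - 7: 13+3 = 16
The minimum is 16 m via 0 - 9 - 7.

16 m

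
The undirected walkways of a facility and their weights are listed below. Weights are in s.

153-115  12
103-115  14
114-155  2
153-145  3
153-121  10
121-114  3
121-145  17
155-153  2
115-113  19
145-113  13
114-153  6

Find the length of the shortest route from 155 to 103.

Shortest distances from 155:
155: 0
153: 2  (via 155)
114: 2  (via 155)
145: 5  (via 153)
121: 5  (via 114)
115: 14  (via 153)
113: 18  (via 145)
103: 28  (via 115)
Shortest route: 155–153–115–103 = 28 s.

28 s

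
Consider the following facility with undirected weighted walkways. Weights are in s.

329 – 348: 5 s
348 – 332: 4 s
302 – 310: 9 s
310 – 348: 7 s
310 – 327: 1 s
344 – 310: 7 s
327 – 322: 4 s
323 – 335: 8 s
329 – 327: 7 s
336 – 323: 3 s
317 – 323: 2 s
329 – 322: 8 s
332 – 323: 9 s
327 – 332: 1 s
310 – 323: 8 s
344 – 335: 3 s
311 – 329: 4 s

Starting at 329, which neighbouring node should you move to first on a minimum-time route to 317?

Enumerating some paths:
329–327–332–323–317: 7+1+9+2 = 19
329–327–310–323–317: 7+1+8+2 = 18
Cheapest is 329–327–310–323–317 at 18 s.
So from 329 the first move is to 327.

327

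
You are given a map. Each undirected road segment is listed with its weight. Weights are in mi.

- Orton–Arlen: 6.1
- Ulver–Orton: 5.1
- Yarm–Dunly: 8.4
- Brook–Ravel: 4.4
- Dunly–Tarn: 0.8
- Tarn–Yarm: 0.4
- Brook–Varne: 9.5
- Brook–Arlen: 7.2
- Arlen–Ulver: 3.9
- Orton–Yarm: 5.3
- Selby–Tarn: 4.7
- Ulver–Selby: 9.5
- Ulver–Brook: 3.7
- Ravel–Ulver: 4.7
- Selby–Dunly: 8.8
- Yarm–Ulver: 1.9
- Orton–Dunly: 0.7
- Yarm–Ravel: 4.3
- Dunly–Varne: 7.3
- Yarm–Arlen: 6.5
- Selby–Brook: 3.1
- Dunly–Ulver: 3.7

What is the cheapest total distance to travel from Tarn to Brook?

6 mi

Shortest distances from Tarn:
Tarn: 0
Yarm: 0.4  (via Tarn)
Dunly: 0.8  (via Tarn)
Orton: 1.5  (via Dunly)
Ulver: 2.3  (via Yarm)
Selby: 4.7  (via Tarn)
Ravel: 4.7  (via Yarm)
Brook: 6  (via Ulver)
Shortest route: Tarn → Yarm → Ulver → Brook = 6 mi.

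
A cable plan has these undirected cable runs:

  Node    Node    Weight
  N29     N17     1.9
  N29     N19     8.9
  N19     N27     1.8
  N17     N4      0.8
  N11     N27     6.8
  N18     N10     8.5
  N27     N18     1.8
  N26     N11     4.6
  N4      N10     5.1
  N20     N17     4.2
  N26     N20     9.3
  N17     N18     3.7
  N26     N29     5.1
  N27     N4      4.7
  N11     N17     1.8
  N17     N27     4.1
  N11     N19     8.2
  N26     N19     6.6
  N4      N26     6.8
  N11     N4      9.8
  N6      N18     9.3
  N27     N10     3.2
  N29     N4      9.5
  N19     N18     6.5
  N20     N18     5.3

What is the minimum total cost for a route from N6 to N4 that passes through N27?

15.8

Shortest N6→N27: N6 → N18 → N27 = 11.1
Shortest N27→N4: N27 → N4 = 4.7
Total via N27: 11.1 + 4.7 = 15.8.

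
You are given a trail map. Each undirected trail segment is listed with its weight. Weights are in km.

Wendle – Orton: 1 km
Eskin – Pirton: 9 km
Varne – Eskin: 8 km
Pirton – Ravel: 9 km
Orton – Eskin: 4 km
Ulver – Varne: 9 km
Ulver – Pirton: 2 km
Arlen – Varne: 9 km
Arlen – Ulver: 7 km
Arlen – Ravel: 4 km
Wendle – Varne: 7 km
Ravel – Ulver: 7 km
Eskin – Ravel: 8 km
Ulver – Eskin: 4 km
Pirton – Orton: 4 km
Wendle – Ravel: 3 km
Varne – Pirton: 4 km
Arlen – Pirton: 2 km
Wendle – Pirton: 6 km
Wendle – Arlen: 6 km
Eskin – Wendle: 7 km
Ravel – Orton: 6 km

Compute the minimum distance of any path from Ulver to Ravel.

7 km

Running Dijkstra from Ulver:
Ulver: 0
Pirton: 2  (via Ulver)
Arlen: 4  (via Pirton)
Eskin: 4  (via Ulver)
Orton: 6  (via Pirton)
Varne: 6  (via Pirton)
Ravel: 7  (via Ulver)
Shortest route: Ulver–Ravel = 7 km.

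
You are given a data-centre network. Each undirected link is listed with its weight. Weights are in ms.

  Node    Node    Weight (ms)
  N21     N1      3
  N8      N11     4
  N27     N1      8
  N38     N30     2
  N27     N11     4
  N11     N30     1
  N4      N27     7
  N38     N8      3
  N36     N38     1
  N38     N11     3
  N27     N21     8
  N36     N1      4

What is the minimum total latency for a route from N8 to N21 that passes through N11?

15 ms

Shortest N8→N11: N8–N11 = 4
Best N11 to N21: N11–N38–N36–N1–N21 costing 11
Total via N11: 4 + 11 = 15 ms.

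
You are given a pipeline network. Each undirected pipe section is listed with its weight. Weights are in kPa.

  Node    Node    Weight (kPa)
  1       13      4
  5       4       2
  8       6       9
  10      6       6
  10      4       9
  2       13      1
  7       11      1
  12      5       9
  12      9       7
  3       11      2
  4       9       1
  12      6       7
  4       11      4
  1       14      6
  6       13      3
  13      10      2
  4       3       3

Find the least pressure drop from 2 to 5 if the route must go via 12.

Shortest 2→12: 2 → 13 → 6 → 12 = 11
Shortest 12→5: 12 → 5 = 9
Total via 12: 11 + 9 = 20 kPa.

20 kPa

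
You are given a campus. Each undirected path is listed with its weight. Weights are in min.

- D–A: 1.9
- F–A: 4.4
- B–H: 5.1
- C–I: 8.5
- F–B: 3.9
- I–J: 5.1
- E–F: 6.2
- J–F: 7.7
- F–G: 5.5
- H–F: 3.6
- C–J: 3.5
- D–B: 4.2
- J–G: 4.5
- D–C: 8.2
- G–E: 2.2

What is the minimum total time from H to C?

14.8 min

Settle nodes by increasing distance from H:
H: 0
F: 3.6  (via H)
B: 5.1  (via H)
A: 8  (via F)
G: 9.1  (via F)
D: 9.3  (via B)
E: 9.8  (via F)
J: 11.3  (via F)
C: 14.8  (via J)
Shortest route: H → F → J → C = 14.8 min.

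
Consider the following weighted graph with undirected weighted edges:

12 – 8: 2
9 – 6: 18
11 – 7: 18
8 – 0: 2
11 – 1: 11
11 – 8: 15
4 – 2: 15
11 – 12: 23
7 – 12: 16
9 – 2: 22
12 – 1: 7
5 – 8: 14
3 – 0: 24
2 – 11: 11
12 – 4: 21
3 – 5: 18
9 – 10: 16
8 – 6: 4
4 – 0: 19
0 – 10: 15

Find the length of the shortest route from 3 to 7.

44

Shortest distances from 3:
3: 0
5: 18  (via 3)
0: 24  (via 3)
8: 26  (via 0)
12: 28  (via 8)
6: 30  (via 8)
1: 35  (via 12)
10: 39  (via 0)
11: 41  (via 8)
4: 43  (via 0)
7: 44  (via 12)
Shortest route: 3 → 0 → 8 → 12 → 7 = 44.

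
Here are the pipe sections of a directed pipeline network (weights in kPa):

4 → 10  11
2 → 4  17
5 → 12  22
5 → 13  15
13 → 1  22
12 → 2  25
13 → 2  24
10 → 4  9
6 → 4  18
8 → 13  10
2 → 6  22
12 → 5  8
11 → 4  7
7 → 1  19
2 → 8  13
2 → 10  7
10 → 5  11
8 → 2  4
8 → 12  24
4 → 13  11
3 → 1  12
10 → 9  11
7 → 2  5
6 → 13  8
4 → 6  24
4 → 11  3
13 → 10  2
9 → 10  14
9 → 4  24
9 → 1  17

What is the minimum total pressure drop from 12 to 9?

Candidate routes:
12–5–13–10–9: 8+15+2+11 = 36
12–2–10–9: 25+7+11 = 43
Cheapest is 12–5–13–10–9 at 36 kPa.

36 kPa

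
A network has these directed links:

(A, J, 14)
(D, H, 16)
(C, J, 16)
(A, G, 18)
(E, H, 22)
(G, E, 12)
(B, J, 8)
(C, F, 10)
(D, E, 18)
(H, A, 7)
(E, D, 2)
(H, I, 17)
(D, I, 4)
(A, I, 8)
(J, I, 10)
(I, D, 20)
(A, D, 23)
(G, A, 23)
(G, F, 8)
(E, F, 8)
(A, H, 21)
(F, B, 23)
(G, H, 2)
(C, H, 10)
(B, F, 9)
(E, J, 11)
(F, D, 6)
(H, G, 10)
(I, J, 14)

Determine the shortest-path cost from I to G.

Shortest distances from I:
I: 0
J: 14  (via I)
D: 20  (via I)
H: 36  (via D)
E: 38  (via D)
A: 43  (via H)
F: 46  (via E)
G: 46  (via H)
Shortest route: I–D–H–G = 46.

46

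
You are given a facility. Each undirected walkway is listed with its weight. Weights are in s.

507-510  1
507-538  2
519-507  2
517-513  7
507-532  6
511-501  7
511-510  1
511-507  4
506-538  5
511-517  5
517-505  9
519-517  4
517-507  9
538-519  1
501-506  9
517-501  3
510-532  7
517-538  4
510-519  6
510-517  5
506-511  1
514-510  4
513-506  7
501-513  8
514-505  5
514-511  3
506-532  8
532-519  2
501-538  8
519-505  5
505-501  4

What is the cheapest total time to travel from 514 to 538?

7 s

Compare a few routes:
514 - 510 - 507 - 538: 4+1+2 = 7
514 - 511 - 510 - 507 - 519 - 538: 3+1+1+2+1 = 8
514 - 511 - 507 - 538: 3+4+2 = 9
514 - 510 - 507 - 519 - 538: 4+1+2+1 = 8
Cheapest is 514 - 510 - 507 - 538 at 7 s.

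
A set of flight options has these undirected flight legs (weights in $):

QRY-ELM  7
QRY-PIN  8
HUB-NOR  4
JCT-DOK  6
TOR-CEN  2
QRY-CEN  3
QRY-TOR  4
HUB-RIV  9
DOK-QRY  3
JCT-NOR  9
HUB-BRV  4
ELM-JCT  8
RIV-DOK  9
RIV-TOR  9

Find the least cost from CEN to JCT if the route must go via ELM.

Best CEN to ELM: CEN → QRY → ELM costing 10
Best ELM to JCT: ELM → JCT costing 8
Total via ELM: 10 + 8 = $18.

$18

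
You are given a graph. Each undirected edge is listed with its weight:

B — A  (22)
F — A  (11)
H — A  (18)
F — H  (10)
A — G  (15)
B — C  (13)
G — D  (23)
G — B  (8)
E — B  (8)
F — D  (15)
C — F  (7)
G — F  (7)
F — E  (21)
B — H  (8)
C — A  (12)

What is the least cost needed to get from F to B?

15

Settle nodes by increasing distance from F:
F: 0
C: 7  (via F)
G: 7  (via F)
H: 10  (via F)
A: 11  (via F)
B: 15  (via G)
Shortest route: F → G → B = 15.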